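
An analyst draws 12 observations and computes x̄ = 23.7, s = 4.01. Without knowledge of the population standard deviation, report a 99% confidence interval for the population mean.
(20.10, 27.30)

t-interval (σ unknown):
df = n - 1 = 11
t* = 3.106 for 99% confidence

Margin of error = t* · s/√n = 3.106 · 4.01/√12 = 3.60

CI: (20.10, 27.30)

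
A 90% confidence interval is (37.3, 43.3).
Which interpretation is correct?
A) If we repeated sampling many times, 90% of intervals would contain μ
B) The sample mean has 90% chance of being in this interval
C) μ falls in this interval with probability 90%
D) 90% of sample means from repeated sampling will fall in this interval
A

A) Correct — this is the frequentist long-run coverage interpretation.
B) Wrong — x̄ is observed and sits in the interval by construction.
C) Wrong — μ is fixed; the randomness lives in the interval, not in μ.
D) Wrong — coverage applies to intervals containing μ, not to future x̄ values.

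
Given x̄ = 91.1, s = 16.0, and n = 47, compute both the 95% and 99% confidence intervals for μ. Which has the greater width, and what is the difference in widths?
99% CI is wider by 3.14

df = 46
95% CI: t* = 2.013, (86.40, 95.80), width = 2 · t* · s/√n = 9.40
99% CI: t* = 2.687, (84.83, 97.37), width = 2 · t* · s/√n = 12.54

The 99% CI is wider by 12.54 - 9.40 = 3.14.
Higher confidence requires a wider interval.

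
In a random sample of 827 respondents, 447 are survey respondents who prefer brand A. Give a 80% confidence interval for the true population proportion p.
(0.518, 0.563)

Proportion CI:
p̂ = 447/827 = 0.54051
SE = √(p̂(1-p̂)/n) = √(0.54051 · 0.45949 / 827) = 0.01733

z* = 1.282
Margin = z* · SE = 1.282 · 0.01733 = 0.0222

CI: 0.54051 ± 0.0222 = (0.518, 0.563)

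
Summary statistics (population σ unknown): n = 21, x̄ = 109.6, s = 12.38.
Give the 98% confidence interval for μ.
(102.77, 116.43)

t-interval (σ unknown):
df = n - 1 = 20
t* = 2.528 for 98% confidence

Margin of error = t* · s/√n = 2.528 · 12.38/√21 = 6.83

CI: (102.77, 116.43)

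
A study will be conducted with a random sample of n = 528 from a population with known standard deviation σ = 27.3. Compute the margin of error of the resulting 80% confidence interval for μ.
Margin of error = 1.52

Margin of error = z* · σ/√n
= 1.282 · 27.3/√528
= 1.282 · 27.3/22.9783
= 1.52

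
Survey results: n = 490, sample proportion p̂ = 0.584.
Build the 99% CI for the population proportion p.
(0.527, 0.641)

Proportion CI:
SE = √(p̂(1-p̂)/n) = √(0.584 · 0.416 / 490) = 0.02227

z* = 2.576
Margin = z* · SE = 2.576 · 0.02227 = 0.0574

CI: 0.584 ± 0.0574 = (0.527, 0.641)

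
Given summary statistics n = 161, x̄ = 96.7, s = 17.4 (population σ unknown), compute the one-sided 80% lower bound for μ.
μ ≥ 95.54

Lower bound (one-sided):
t* = 0.844 (one-sided for 80%)
Lower bound = x̄ - t* · s/√n = 96.7 - 0.844 · 17.4/√161 = 95.54

We are 80% confident that μ ≥ 95.54.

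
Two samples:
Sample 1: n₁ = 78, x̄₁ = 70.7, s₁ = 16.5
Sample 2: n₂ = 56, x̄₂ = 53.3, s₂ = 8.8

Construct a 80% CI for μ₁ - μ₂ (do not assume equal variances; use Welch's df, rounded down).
(14.56, 20.24)

Difference: x̄₁ - x̄₂ = 17.40
SE = √(s₁²/n₁ + s₂²/n₂) = √(16.5²/78 + 8.8²/56) = 2.2075
df = 123.06 → 123 (Welch–Satterthwaite, rounded down)
t* = 1.288

CI: 17.40 ± 1.288 · 2.2075 = 17.40 ± 2.84 = (14.56, 20.24)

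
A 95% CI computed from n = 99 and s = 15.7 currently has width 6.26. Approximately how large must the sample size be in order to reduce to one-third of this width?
n ≈ 891

CI width ∝ 1/√n
To reduce width by factor 3, need √n to grow by 3 → need 3² = 9 times as many samples.

Current: n = 99, width = 6.26
New: n = 891, width ≈ 2.06

Width reduced by factor of 6.26/2.06 = 3.04.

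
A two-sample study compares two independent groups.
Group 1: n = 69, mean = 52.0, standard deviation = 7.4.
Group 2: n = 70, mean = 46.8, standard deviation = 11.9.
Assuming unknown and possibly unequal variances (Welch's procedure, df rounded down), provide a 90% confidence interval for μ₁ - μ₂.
(2.42, 7.98)

Difference: x̄₁ - x̄₂ = 5.20
SE = √(s₁²/n₁ + s₂²/n₂) = √(7.4²/69 + 11.9²/70) = 1.6783
df = 115.69 → 115 (Welch–Satterthwaite, rounded down)
t* = 1.658

CI: 5.20 ± 1.658 · 1.6783 = 5.20 ± 2.78 = (2.42, 7.98)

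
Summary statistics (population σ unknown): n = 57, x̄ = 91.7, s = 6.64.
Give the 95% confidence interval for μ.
(89.94, 93.46)

t-interval (σ unknown):
df = n - 1 = 56
t* = 2.003 for 95% confidence

Margin of error = t* · s/√n = 2.003 · 6.64/√57 = 1.76

CI: (89.94, 93.46)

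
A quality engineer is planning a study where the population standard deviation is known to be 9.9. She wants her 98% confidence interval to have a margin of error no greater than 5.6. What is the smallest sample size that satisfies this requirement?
n ≥ 17

For margin E ≤ 5.6:
n ≥ (z* · σ / E)²
n ≥ (2.326 · 9.9 / 5.6)²
n ≥ 16.91

Minimum n = 17 (rounding up)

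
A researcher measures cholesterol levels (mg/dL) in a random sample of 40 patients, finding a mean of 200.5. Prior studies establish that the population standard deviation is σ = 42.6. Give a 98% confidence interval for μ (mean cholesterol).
(184.83, 216.17)

z-interval (σ known):
z* = 2.326 for 98% confidence

Margin of error = z* · σ/√n = 2.326 · 42.6/√40 = 15.67

CI: (200.5 - 15.67, 200.5 + 15.67) = (184.83, 216.17)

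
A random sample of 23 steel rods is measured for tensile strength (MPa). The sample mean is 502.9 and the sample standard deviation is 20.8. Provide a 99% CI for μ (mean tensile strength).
(490.67, 515.13)

t-interval (σ unknown):
df = n - 1 = 22
t* = 2.819 for 99% confidence

Margin of error = t* · s/√n = 2.819 · 20.8/√23 = 12.23

CI: (490.67, 515.13)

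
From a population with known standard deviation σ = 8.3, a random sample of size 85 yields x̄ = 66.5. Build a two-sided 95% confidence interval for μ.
(64.74, 68.26)

z-interval (σ known):
z* = 1.960 for 95% confidence

Margin of error = z* · σ/√n = 1.960 · 8.3/√85 = 1.76

CI: (66.5 - 1.76, 66.5 + 1.76) = (64.74, 68.26)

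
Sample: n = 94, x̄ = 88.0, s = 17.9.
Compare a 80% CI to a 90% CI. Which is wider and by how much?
90% CI is wider by 1.36

df = 93
80% CI: t* = 1.291, (85.62, 90.38), width = 2 · t* · s/√n = 4.77
90% CI: t* = 1.661, (84.93, 91.07), width = 2 · t* · s/√n = 6.13

The 90% CI is wider by 6.13 - 4.77 = 1.36.
Higher confidence requires a wider interval.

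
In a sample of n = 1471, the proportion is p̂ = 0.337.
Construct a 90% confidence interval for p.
(0.317, 0.357)

Proportion CI:
SE = √(p̂(1-p̂)/n) = √(0.337 · 0.663 / 1471) = 0.01232

z* = 1.645
Margin = z* · SE = 1.645 · 0.01232 = 0.0203

CI: 0.337 ± 0.0203 = (0.317, 0.357)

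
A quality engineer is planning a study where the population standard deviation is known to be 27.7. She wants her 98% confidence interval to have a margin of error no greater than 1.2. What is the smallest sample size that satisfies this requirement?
n ≥ 2883

For margin E ≤ 1.2:
n ≥ (z* · σ / E)²
n ≥ (2.326 · 27.7 / 1.2)²
n ≥ 2882.81

Minimum n = 2883 (rounding up)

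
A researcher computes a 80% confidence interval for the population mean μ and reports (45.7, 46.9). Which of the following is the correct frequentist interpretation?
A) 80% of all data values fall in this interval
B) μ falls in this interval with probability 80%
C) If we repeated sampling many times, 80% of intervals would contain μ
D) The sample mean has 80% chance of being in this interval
C

A) Wrong — a CI is about the parameter μ, not individual data values.
B) Wrong — μ is fixed; the randomness lives in the interval, not in μ.
C) Correct — this is the frequentist long-run coverage interpretation.
D) Wrong — x̄ is observed and sits in the interval by construction.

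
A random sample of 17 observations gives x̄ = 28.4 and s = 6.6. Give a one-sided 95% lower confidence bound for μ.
μ ≥ 25.61

Lower bound (one-sided):
t* = 1.746 (one-sided for 95%)
Lower bound = x̄ - t* · s/√n = 28.4 - 1.746 · 6.6/√17 = 25.61

We are 95% confident that μ ≥ 25.61.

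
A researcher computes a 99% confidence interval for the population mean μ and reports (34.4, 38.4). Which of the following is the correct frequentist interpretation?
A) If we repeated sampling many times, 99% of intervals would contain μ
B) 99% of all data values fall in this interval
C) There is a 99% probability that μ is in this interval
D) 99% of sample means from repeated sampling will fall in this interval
A

A) Correct — this is the frequentist long-run coverage interpretation.
B) Wrong — a CI is about the parameter μ, not individual data values.
C) Wrong — μ is fixed; the randomness lives in the interval, not in μ.
D) Wrong — coverage applies to intervals containing μ, not to future x̄ values.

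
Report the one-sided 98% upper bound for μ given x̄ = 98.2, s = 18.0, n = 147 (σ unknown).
μ ≤ 101.28

Upper bound (one-sided):
t* = 2.072 (one-sided for 98%)
Upper bound = x̄ + t* · s/√n = 98.2 + 2.072 · 18.0/√147 = 101.28

We are 98% confident that μ ≤ 101.28.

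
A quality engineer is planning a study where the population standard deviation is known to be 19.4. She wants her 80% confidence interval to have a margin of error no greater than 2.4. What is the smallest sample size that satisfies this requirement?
n ≥ 108

For margin E ≤ 2.4:
n ≥ (z* · σ / E)²
n ≥ (1.282 · 19.4 / 2.4)²
n ≥ 107.39

Minimum n = 108 (rounding up)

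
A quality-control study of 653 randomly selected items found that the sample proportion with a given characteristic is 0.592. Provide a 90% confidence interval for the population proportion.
(0.560, 0.624)

Proportion CI:
SE = √(p̂(1-p̂)/n) = √(0.592 · 0.408 / 653) = 0.01923

z* = 1.645
Margin = z* · SE = 1.645 · 0.01923 = 0.0316

CI: 0.592 ± 0.0316 = (0.560, 0.624)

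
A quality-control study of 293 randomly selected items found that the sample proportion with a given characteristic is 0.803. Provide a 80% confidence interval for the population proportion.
(0.773, 0.833)

Proportion CI:
SE = √(p̂(1-p̂)/n) = √(0.803 · 0.197 / 293) = 0.02324

z* = 1.282
Margin = z* · SE = 1.282 · 0.02324 = 0.0298

CI: 0.803 ± 0.0298 = (0.773, 0.833)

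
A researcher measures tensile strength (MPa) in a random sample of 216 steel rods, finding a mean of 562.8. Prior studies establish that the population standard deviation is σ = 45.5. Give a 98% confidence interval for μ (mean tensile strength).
(555.60, 570.00)

z-interval (σ known):
z* = 2.326 for 98% confidence

Margin of error = z* · σ/√n = 2.326 · 45.5/√216 = 7.20

CI: (562.8 - 7.20, 562.8 + 7.20) = (555.60, 570.00)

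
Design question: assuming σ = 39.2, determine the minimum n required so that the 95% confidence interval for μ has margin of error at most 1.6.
n ≥ 2306

For margin E ≤ 1.6:
n ≥ (z* · σ / E)²
n ≥ (1.960 · 39.2 / 1.6)²
n ≥ 2305.92

Minimum n = 2306 (rounding up)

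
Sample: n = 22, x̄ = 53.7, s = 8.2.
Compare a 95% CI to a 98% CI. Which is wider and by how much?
98% CI is wider by 1.53

df = 21
95% CI: t* = 2.080, (50.06, 57.34), width = 2 · t* · s/√n = 7.27
98% CI: t* = 2.518, (49.30, 58.10), width = 2 · t* · s/√n = 8.80

The 98% CI is wider by 8.80 - 7.27 = 1.53.
Higher confidence requires a wider interval.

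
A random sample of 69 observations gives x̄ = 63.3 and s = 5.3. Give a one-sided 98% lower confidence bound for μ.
μ ≥ 61.96

Lower bound (one-sided):
t* = 2.094 (one-sided for 98%)
Lower bound = x̄ - t* · s/√n = 63.3 - 2.094 · 5.3/√69 = 61.96

We are 98% confident that μ ≥ 61.96.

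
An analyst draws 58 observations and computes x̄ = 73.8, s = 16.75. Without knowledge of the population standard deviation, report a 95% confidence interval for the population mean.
(69.40, 78.20)

t-interval (σ unknown):
df = n - 1 = 57
t* = 2.002 for 95% confidence

Margin of error = t* · s/√n = 2.002 · 16.75/√58 = 4.40

CI: (69.40, 78.20)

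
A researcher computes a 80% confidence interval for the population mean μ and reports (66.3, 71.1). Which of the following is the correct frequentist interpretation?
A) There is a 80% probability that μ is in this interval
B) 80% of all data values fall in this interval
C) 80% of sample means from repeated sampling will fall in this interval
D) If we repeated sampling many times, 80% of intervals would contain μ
D

A) Wrong — μ is fixed; the randomness lives in the interval, not in μ.
B) Wrong — a CI is about the parameter μ, not individual data values.
C) Wrong — coverage applies to intervals containing μ, not to future x̄ values.
D) Correct — this is the frequentist long-run coverage interpretation.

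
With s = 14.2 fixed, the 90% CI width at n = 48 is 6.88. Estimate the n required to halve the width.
n ≈ 192

CI width ∝ 1/√n
To reduce width by factor 2, need √n to grow by 2 → need 2² = 4 times as many samples.

Current: n = 48, width = 6.88
New: n = 192, width ≈ 3.39

Width reduced by factor of 6.88/3.39 = 2.03.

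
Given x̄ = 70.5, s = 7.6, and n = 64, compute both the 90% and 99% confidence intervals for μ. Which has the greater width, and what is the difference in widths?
99% CI is wider by 1.88

df = 63
90% CI: t* = 1.669, (68.91, 72.09), width = 2 · t* · s/√n = 3.17
99% CI: t* = 2.656, (67.98, 73.02), width = 2 · t* · s/√n = 5.05

The 99% CI is wider by 5.05 - 3.17 = 1.88.
Higher confidence requires a wider interval.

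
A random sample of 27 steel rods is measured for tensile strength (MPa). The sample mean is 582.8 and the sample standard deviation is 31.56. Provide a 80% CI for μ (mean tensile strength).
(574.81, 590.79)

t-interval (σ unknown):
df = n - 1 = 26
t* = 1.315 for 80% confidence

Margin of error = t* · s/√n = 1.315 · 31.56/√27 = 7.99

CI: (574.81, 590.79)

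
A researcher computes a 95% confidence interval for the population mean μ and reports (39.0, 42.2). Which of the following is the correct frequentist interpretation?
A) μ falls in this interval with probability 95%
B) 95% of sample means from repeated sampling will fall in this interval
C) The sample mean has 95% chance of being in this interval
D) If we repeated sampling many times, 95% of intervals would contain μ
D

A) Wrong — μ is fixed; the randomness lives in the interval, not in μ.
B) Wrong — coverage applies to intervals containing μ, not to future x̄ values.
C) Wrong — x̄ is observed and sits in the interval by construction.
D) Correct — this is the frequentist long-run coverage interpretation.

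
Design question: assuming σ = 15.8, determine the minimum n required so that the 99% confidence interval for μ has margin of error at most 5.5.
n ≥ 55

For margin E ≤ 5.5:
n ≥ (z* · σ / E)²
n ≥ (2.576 · 15.8 / 5.5)²
n ≥ 54.76

Minimum n = 55 (rounding up)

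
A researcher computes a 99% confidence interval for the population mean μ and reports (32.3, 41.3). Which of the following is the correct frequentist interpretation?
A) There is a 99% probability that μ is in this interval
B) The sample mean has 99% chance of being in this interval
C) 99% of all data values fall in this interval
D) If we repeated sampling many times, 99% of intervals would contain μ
D

A) Wrong — μ is fixed; the randomness lives in the interval, not in μ.
B) Wrong — x̄ is observed and sits in the interval by construction.
C) Wrong — a CI is about the parameter μ, not individual data values.
D) Correct — this is the frequentist long-run coverage interpretation.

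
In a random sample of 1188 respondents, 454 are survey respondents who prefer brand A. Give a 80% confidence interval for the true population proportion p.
(0.364, 0.400)

Proportion CI:
p̂ = 454/1188 = 0.38215
SE = √(p̂(1-p̂)/n) = √(0.38215 · 0.61785 / 1188) = 0.01410

z* = 1.282
Margin = z* · SE = 1.282 · 0.01410 = 0.0181

CI: 0.38215 ± 0.0181 = (0.364, 0.400)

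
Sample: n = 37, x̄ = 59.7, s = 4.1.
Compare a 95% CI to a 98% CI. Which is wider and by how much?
98% CI is wider by 0.55

df = 36
95% CI: t* = 2.028, (58.33, 61.07), width = 2 · t* · s/√n = 2.73
98% CI: t* = 2.434, (58.06, 61.34), width = 2 · t* · s/√n = 3.28

The 98% CI is wider by 3.28 - 2.73 = 0.55.
Higher confidence requires a wider interval.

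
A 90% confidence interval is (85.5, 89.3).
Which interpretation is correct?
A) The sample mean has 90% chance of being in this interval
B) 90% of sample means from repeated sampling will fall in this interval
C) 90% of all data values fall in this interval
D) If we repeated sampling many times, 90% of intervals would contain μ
D

A) Wrong — x̄ is observed and sits in the interval by construction.
B) Wrong — coverage applies to intervals containing μ, not to future x̄ values.
C) Wrong — a CI is about the parameter μ, not individual data values.
D) Correct — this is the frequentist long-run coverage interpretation.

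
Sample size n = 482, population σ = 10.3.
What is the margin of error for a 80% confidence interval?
Margin of error = 0.60

Margin of error = z* · σ/√n
= 1.282 · 10.3/√482
= 1.282 · 10.3/21.9545
= 0.60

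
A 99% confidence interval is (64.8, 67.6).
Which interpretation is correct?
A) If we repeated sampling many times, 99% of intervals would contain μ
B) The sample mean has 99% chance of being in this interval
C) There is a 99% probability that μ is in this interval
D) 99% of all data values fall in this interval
A

A) Correct — this is the frequentist long-run coverage interpretation.
B) Wrong — x̄ is observed and sits in the interval by construction.
C) Wrong — μ is fixed; the randomness lives in the interval, not in μ.
D) Wrong — a CI is about the parameter μ, not individual data values.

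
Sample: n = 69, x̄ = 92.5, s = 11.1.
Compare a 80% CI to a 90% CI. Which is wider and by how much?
90% CI is wider by 1.00

df = 68
80% CI: t* = 1.294, (90.77, 94.23), width = 2 · t* · s/√n = 3.46
90% CI: t* = 1.668, (90.27, 94.73), width = 2 · t* · s/√n = 4.46

The 90% CI is wider by 4.46 - 3.46 = 1.00.
Higher confidence requires a wider interval.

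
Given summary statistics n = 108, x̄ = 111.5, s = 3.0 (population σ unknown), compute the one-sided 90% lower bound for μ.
μ ≥ 111.13

Lower bound (one-sided):
t* = 1.290 (one-sided for 90%)
Lower bound = x̄ - t* · s/√n = 111.5 - 1.290 · 3.0/√108 = 111.13

We are 90% confident that μ ≥ 111.13.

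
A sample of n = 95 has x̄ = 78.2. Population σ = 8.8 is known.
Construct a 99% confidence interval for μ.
(75.87, 80.53)

z-interval (σ known):
z* = 2.576 for 99% confidence

Margin of error = z* · σ/√n = 2.576 · 8.8/√95 = 2.33

CI: (78.2 - 2.33, 78.2 + 2.33) = (75.87, 80.53)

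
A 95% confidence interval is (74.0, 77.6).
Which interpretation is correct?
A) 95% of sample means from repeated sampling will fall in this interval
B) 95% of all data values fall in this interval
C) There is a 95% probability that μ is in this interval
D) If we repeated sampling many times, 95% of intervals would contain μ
D

A) Wrong — coverage applies to intervals containing μ, not to future x̄ values.
B) Wrong — a CI is about the parameter μ, not individual data values.
C) Wrong — μ is fixed; the randomness lives in the interval, not in μ.
D) Correct — this is the frequentist long-run coverage interpretation.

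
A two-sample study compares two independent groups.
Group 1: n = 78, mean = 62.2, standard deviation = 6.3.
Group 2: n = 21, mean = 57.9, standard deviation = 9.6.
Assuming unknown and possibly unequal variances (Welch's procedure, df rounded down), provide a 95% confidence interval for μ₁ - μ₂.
(-0.27, 8.87)

Difference: x̄₁ - x̄₂ = 4.30
SE = √(s₁²/n₁ + s₂²/n₂) = √(6.3²/78 + 9.6²/21) = 2.2130
df = 24.82 → 24 (Welch–Satterthwaite, rounded down)
t* = 2.064

CI: 4.30 ± 2.064 · 2.2130 = 4.30 ± 4.57 = (-0.27, 8.87)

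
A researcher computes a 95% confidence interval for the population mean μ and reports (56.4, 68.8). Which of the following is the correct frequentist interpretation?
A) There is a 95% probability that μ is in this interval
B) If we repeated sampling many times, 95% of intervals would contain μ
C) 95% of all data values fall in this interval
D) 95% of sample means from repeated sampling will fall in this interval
B

A) Wrong — μ is fixed; the randomness lives in the interval, not in μ.
B) Correct — this is the frequentist long-run coverage interpretation.
C) Wrong — a CI is about the parameter μ, not individual data values.
D) Wrong — coverage applies to intervals containing μ, not to future x̄ values.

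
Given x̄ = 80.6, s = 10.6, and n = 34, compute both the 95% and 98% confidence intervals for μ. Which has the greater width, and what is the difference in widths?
98% CI is wider by 1.49

df = 33
95% CI: t* = 2.035, (76.90, 84.30), width = 2 · t* · s/√n = 7.40
98% CI: t* = 2.445, (76.16, 85.04), width = 2 · t* · s/√n = 8.89

The 98% CI is wider by 8.89 - 7.40 = 1.49.
Higher confidence requires a wider interval.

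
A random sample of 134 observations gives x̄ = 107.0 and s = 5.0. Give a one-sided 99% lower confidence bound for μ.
μ ≥ 105.98

Lower bound (one-sided):
t* = 2.355 (one-sided for 99%)
Lower bound = x̄ - t* · s/√n = 107.0 - 2.355 · 5.0/√134 = 105.98

We are 99% confident that μ ≥ 105.98.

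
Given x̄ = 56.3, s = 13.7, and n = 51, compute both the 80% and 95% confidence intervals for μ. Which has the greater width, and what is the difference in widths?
95% CI is wider by 2.73

df = 50
80% CI: t* = 1.299, (53.81, 58.79), width = 2 · t* · s/√n = 4.98
95% CI: t* = 2.009, (52.45, 60.15), width = 2 · t* · s/√n = 7.71

The 95% CI is wider by 7.71 - 4.98 = 2.73.
Higher confidence requires a wider interval.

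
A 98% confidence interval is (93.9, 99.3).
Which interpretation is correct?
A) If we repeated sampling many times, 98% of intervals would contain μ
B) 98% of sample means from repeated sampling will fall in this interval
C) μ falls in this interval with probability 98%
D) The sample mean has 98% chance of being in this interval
A

A) Correct — this is the frequentist long-run coverage interpretation.
B) Wrong — coverage applies to intervals containing μ, not to future x̄ values.
C) Wrong — μ is fixed; the randomness lives in the interval, not in μ.
D) Wrong — x̄ is observed and sits in the interval by construction.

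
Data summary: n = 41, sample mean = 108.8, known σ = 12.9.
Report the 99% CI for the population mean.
(103.61, 113.99)

z-interval (σ known):
z* = 2.576 for 99% confidence

Margin of error = z* · σ/√n = 2.576 · 12.9/√41 = 5.19

CI: (108.8 - 5.19, 108.8 + 5.19) = (103.61, 113.99)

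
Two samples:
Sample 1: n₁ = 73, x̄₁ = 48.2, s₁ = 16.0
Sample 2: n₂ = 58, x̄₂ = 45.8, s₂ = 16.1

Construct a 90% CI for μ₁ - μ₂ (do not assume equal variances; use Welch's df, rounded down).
(-2.28, 7.08)

Difference: x̄₁ - x̄₂ = 2.40
SE = √(s₁²/n₁ + s₂²/n₂) = √(16.0²/73 + 16.1²/58) = 2.8242
df = 122.05 → 122 (Welch–Satterthwaite, rounded down)
t* = 1.657

CI: 2.40 ± 1.657 · 2.8242 = 2.40 ± 4.68 = (-2.28, 7.08)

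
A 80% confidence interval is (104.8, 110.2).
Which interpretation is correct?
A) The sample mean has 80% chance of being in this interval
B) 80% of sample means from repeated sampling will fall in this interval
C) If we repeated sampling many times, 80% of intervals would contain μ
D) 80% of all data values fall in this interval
C

A) Wrong — x̄ is observed and sits in the interval by construction.
B) Wrong — coverage applies to intervals containing μ, not to future x̄ values.
C) Correct — this is the frequentist long-run coverage interpretation.
D) Wrong — a CI is about the parameter μ, not individual data values.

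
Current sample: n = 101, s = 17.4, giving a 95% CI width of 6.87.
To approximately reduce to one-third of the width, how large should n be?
n ≈ 909

CI width ∝ 1/√n
To reduce width by factor 3, need √n to grow by 3 → need 3² = 9 times as many samples.

Current: n = 101, width = 6.87
New: n = 909, width ≈ 2.27

Width reduced by factor of 6.87/2.27 = 3.03.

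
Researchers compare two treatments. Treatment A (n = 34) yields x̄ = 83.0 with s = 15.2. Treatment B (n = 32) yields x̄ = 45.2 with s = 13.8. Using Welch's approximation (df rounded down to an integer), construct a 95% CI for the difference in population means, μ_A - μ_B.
(30.67, 44.93)

Difference: x̄₁ - x̄₂ = 37.80
SE = √(s₁²/n₁ + s₂²/n₂) = √(15.2²/34 + 13.8²/32) = 3.5702
df = 63.92 → 63 (Welch–Satterthwaite, rounded down)
t* = 1.998

CI: 37.80 ± 1.998 · 3.5702 = 37.80 ± 7.13 = (30.67, 44.93)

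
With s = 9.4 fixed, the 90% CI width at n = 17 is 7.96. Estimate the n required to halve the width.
n ≈ 68

CI width ∝ 1/√n
To reduce width by factor 2, need √n to grow by 2 → need 2² = 4 times as many samples.

Current: n = 17, width = 7.96
New: n = 68, width ≈ 3.80

Width reduced by factor of 7.96/3.80 = 2.09.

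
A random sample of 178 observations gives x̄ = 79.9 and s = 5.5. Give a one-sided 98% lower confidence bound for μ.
μ ≥ 79.05

Lower bound (one-sided):
t* = 2.069 (one-sided for 98%)
Lower bound = x̄ - t* · s/√n = 79.9 - 2.069 · 5.5/√178 = 79.05

We are 98% confident that μ ≥ 79.05.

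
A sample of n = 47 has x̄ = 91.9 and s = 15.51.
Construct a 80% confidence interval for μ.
(88.96, 94.84)

t-interval (σ unknown):
df = n - 1 = 46
t* = 1.300 for 80% confidence

Margin of error = t* · s/√n = 1.300 · 15.51/√47 = 2.94

CI: (88.96, 94.84)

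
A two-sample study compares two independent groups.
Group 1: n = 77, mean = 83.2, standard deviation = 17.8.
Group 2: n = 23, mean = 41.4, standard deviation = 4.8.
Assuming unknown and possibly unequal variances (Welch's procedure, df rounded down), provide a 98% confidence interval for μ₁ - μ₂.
(36.45, 47.15)

Difference: x̄₁ - x̄₂ = 41.80
SE = √(s₁²/n₁ + s₂²/n₂) = √(17.8²/77 + 4.8²/23) = 2.2620
df = 97.54 → 97 (Welch–Satterthwaite, rounded down)
t* = 2.365

CI: 41.80 ± 2.365 · 2.2620 = 41.80 ± 5.35 = (36.45, 47.15)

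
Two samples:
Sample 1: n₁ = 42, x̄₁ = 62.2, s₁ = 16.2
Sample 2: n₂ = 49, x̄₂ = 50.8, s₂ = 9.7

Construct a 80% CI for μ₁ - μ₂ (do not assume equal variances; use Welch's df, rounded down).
(7.70, 15.10)

Difference: x̄₁ - x̄₂ = 11.40
SE = √(s₁²/n₁ + s₂²/n₂) = √(16.2²/42 + 9.7²/49) = 2.8581
df = 64.84 → 64 (Welch–Satterthwaite, rounded down)
t* = 1.295

CI: 11.40 ± 1.295 · 2.8581 = 11.40 ± 3.70 = (7.70, 15.10)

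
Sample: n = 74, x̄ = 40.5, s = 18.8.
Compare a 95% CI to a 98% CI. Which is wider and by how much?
98% CI is wider by 1.69

df = 73
95% CI: t* = 1.993, (36.14, 44.86), width = 2 · t* · s/√n = 8.71
98% CI: t* = 2.379, (35.30, 45.70), width = 2 · t* · s/√n = 10.40

The 98% CI is wider by 10.40 - 8.71 = 1.69.
Higher confidence requires a wider interval.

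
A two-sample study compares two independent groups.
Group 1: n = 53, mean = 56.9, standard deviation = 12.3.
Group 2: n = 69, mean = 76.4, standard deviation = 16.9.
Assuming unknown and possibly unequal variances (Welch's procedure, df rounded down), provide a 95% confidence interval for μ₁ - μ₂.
(-24.74, -14.26)

Difference: x̄₁ - x̄₂ = -19.50
SE = √(s₁²/n₁ + s₂²/n₂) = √(12.3²/53 + 16.9²/69) = 2.6446
df = 119.69 → 119 (Welch–Satterthwaite, rounded down)
t* = 1.980

CI: -19.50 ± 1.980 · 2.6446 = -19.50 ± 5.24 = (-24.74, -14.26)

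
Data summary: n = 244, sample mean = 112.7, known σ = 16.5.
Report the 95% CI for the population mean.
(110.63, 114.77)

z-interval (σ known):
z* = 1.960 for 95% confidence

Margin of error = z* · σ/√n = 1.960 · 16.5/√244 = 2.07

CI: (112.7 - 2.07, 112.7 + 2.07) = (110.63, 114.77)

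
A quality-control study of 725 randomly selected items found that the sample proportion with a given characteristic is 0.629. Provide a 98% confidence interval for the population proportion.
(0.587, 0.671)

Proportion CI:
SE = √(p̂(1-p̂)/n) = √(0.629 · 0.371 / 725) = 0.01794

z* = 2.326
Margin = z* · SE = 2.326 · 0.01794 = 0.0417

CI: 0.629 ± 0.0417 = (0.587, 0.671)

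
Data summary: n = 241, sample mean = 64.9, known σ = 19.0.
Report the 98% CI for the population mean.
(62.05, 67.75)

z-interval (σ known):
z* = 2.326 for 98% confidence

Margin of error = z* · σ/√n = 2.326 · 19.0/√241 = 2.85

CI: (64.9 - 2.85, 64.9 + 2.85) = (62.05, 67.75)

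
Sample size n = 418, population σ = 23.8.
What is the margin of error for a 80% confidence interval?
Margin of error = 1.49

Margin of error = z* · σ/√n
= 1.282 · 23.8/√418
= 1.282 · 23.8/20.4450
= 1.49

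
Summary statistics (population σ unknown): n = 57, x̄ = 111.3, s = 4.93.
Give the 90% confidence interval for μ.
(110.21, 112.39)

t-interval (σ unknown):
df = n - 1 = 56
t* = 1.673 for 90% confidence

Margin of error = t* · s/√n = 1.673 · 4.93/√57 = 1.09

CI: (110.21, 112.39)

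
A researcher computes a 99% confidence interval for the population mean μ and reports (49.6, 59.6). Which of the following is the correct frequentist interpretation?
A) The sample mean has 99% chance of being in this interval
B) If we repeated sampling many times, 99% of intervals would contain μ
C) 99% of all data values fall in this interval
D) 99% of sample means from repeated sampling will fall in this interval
B

A) Wrong — x̄ is observed and sits in the interval by construction.
B) Correct — this is the frequentist long-run coverage interpretation.
C) Wrong — a CI is about the parameter μ, not individual data values.
D) Wrong — coverage applies to intervals containing μ, not to future x̄ values.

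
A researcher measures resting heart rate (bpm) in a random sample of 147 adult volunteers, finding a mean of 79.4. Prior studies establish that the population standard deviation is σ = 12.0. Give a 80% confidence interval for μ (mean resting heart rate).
(78.13, 80.67)

z-interval (σ known):
z* = 1.282 for 80% confidence

Margin of error = z* · σ/√n = 1.282 · 12.0/√147 = 1.27

CI: (79.4 - 1.27, 79.4 + 1.27) = (78.13, 80.67)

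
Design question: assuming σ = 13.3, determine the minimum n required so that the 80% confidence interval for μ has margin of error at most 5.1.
n ≥ 12

For margin E ≤ 5.1:
n ≥ (z* · σ / E)²
n ≥ (1.282 · 13.3 / 5.1)²
n ≥ 11.18

Minimum n = 12 (rounding up)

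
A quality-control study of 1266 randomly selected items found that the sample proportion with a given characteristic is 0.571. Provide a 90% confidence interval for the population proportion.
(0.548, 0.594)

Proportion CI:
SE = √(p̂(1-p̂)/n) = √(0.571 · 0.429 / 1266) = 0.01391

z* = 1.645
Margin = z* · SE = 1.645 · 0.01391 = 0.0229

CI: 0.571 ± 0.0229 = (0.548, 0.594)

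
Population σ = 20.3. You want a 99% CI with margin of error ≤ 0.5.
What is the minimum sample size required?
n ≥ 10939

For margin E ≤ 0.5:
n ≥ (z* · σ / E)²
n ≥ (2.576 · 20.3 / 0.5)²
n ≥ 10938.15

Minimum n = 10939 (rounding up)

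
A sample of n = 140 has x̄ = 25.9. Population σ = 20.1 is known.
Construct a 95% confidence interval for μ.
(22.57, 29.23)

z-interval (σ known):
z* = 1.960 for 95% confidence

Margin of error = z* · σ/√n = 1.960 · 20.1/√140 = 3.33

CI: (25.9 - 3.33, 25.9 + 3.33) = (22.57, 29.23)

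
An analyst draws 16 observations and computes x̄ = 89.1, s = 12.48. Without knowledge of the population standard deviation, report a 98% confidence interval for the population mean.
(80.98, 97.22)

t-interval (σ unknown):
df = n - 1 = 15
t* = 2.602 for 98% confidence

Margin of error = t* · s/√n = 2.602 · 12.48/√16 = 8.12

CI: (80.98, 97.22)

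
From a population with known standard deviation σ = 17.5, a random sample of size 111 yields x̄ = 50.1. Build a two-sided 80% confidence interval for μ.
(47.97, 52.23)

z-interval (σ known):
z* = 1.282 for 80% confidence

Margin of error = z* · σ/√n = 1.282 · 17.5/√111 = 2.13

CI: (50.1 - 2.13, 50.1 + 2.13) = (47.97, 52.23)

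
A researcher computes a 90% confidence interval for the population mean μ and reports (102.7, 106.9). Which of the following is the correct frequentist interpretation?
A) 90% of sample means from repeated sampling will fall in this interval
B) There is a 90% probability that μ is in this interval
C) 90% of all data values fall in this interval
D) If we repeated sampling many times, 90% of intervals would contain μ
D

A) Wrong — coverage applies to intervals containing μ, not to future x̄ values.
B) Wrong — μ is fixed; the randomness lives in the interval, not in μ.
C) Wrong — a CI is about the parameter μ, not individual data values.
D) Correct — this is the frequentist long-run coverage interpretation.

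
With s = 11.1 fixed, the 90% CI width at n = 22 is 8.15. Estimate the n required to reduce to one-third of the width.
n ≈ 198

CI width ∝ 1/√n
To reduce width by factor 3, need √n to grow by 3 → need 3² = 9 times as many samples.

Current: n = 22, width = 8.15
New: n = 198, width ≈ 2.61

Width reduced by factor of 8.15/2.61 = 3.12.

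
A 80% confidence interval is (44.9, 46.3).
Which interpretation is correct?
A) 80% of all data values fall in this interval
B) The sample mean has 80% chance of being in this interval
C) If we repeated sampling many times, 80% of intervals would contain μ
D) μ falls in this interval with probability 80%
C

A) Wrong — a CI is about the parameter μ, not individual data values.
B) Wrong — x̄ is observed and sits in the interval by construction.
C) Correct — this is the frequentist long-run coverage interpretation.
D) Wrong — μ is fixed; the randomness lives in the interval, not in μ.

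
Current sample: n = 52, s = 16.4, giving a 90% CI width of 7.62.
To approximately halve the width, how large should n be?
n ≈ 208

CI width ∝ 1/√n
To reduce width by factor 2, need √n to grow by 2 → need 2² = 4 times as many samples.

Current: n = 52, width = 7.62
New: n = 208, width ≈ 3.76

Width reduced by factor of 7.62/3.76 = 2.03.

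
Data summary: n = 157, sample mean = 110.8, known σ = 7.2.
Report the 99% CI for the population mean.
(109.32, 112.28)

z-interval (σ known):
z* = 2.576 for 99% confidence

Margin of error = z* · σ/√n = 2.576 · 7.2/√157 = 1.48

CI: (110.8 - 1.48, 110.8 + 1.48) = (109.32, 112.28)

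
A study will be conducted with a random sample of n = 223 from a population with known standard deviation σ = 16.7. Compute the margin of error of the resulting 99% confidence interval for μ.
Margin of error = 2.88

Margin of error = z* · σ/√n
= 2.576 · 16.7/√223
= 2.576 · 16.7/14.9332
= 2.88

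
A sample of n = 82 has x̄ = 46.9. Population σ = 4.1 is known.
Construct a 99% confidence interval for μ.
(45.73, 48.07)

z-interval (σ known):
z* = 2.576 for 99% confidence

Margin of error = z* · σ/√n = 2.576 · 4.1/√82 = 1.17

CI: (46.9 - 1.17, 46.9 + 1.17) = (45.73, 48.07)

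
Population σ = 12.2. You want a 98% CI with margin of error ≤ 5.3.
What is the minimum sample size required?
n ≥ 29

For margin E ≤ 5.3:
n ≥ (z* · σ / E)²
n ≥ (2.326 · 12.2 / 5.3)²
n ≥ 28.67

Minimum n = 29 (rounding up)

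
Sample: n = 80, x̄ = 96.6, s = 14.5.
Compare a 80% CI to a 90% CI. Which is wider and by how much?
90% CI is wider by 1.21

df = 79
80% CI: t* = 1.292, (94.51, 98.69), width = 2 · t* · s/√n = 4.19
90% CI: t* = 1.664, (93.90, 99.30), width = 2 · t* · s/√n = 5.40

The 90% CI is wider by 5.40 - 4.19 = 1.21.
Higher confidence requires a wider interval.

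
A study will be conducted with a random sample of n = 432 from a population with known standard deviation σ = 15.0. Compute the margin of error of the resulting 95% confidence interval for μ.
Margin of error = 1.41

Margin of error = z* · σ/√n
= 1.960 · 15.0/√432
= 1.960 · 15.0/20.7846
= 1.41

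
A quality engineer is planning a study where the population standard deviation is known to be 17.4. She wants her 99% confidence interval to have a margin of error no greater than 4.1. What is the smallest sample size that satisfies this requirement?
n ≥ 120

For margin E ≤ 4.1:
n ≥ (z* · σ / E)²
n ≥ (2.576 · 17.4 / 4.1)²
n ≥ 119.52

Minimum n = 120 (rounding up)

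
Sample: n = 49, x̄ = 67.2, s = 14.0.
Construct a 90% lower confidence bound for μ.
μ ≥ 64.60

Lower bound (one-sided):
t* = 1.299 (one-sided for 90%)
Lower bound = x̄ - t* · s/√n = 67.2 - 1.299 · 14.0/√49 = 64.60

We are 90% confident that μ ≥ 64.60.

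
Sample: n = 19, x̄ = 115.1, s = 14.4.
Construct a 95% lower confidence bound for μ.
μ ≥ 109.37

Lower bound (one-sided):
t* = 1.734 (one-sided for 95%)
Lower bound = x̄ - t* · s/√n = 115.1 - 1.734 · 14.4/√19 = 109.37

We are 95% confident that μ ≥ 109.37.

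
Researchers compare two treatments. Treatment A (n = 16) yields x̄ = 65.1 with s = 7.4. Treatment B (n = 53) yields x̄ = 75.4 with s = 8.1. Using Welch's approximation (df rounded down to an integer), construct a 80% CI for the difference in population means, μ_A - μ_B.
(-13.14, -7.46)

Difference: x̄₁ - x̄₂ = -10.30
SE = √(s₁²/n₁ + s₂²/n₂) = √(7.4²/16 + 8.1²/53) = 2.1588
df = 26.80 → 26 (Welch–Satterthwaite, rounded down)
t* = 1.315

CI: -10.30 ± 1.315 · 2.1588 = -10.30 ± 2.84 = (-13.14, -7.46)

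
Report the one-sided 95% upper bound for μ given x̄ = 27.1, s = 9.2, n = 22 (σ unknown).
μ ≤ 30.48

Upper bound (one-sided):
t* = 1.721 (one-sided for 95%)
Upper bound = x̄ + t* · s/√n = 27.1 + 1.721 · 9.2/√22 = 30.48

We are 95% confident that μ ≤ 30.48.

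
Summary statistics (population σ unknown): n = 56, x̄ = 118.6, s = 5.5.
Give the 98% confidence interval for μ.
(116.84, 120.36)

t-interval (σ unknown):
df = n - 1 = 55
t* = 2.396 for 98% confidence

Margin of error = t* · s/√n = 2.396 · 5.5/√56 = 1.76

CI: (116.84, 120.36)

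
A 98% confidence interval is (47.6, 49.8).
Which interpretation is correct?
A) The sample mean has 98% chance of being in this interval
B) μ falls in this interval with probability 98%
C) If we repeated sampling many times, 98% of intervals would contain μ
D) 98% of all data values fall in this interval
C

A) Wrong — x̄ is observed and sits in the interval by construction.
B) Wrong — μ is fixed; the randomness lives in the interval, not in μ.
C) Correct — this is the frequentist long-run coverage interpretation.
D) Wrong — a CI is about the parameter μ, not individual data values.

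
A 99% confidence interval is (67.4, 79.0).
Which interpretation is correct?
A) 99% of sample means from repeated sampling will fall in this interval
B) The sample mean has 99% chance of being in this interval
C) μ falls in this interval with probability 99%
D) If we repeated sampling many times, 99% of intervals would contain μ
D

A) Wrong — coverage applies to intervals containing μ, not to future x̄ values.
B) Wrong — x̄ is observed and sits in the interval by construction.
C) Wrong — μ is fixed; the randomness lives in the interval, not in μ.
D) Correct — this is the frequentist long-run coverage interpretation.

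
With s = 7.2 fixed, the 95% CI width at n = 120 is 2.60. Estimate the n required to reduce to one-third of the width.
n ≈ 1080

CI width ∝ 1/√n
To reduce width by factor 3, need √n to grow by 3 → need 3² = 9 times as many samples.

Current: n = 120, width = 2.60
New: n = 1080, width ≈ 0.86

Width reduced by factor of 2.60/0.86 = 3.02.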